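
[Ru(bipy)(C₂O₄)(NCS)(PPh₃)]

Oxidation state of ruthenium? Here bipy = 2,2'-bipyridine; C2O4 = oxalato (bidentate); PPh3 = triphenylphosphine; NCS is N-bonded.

No counter-ion: the bracketed complex is neutral.
Ligand charges: 1×bipy neutral; 1×C2O4 = -2; 1×PPh3 neutral; 1×NCS = -1; sum -3.
Ru + (-3) = 0 ⇒ Ru is +3.

+3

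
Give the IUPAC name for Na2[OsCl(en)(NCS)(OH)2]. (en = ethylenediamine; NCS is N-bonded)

The 2 sodium counter-ions carry a total charge of +2, so each complex ion is 2−.
Ligand charges: 1×ethylenediamine (neutral), 1×isothiocyanato (-1 each), 1×chloro (-1 each), 2×hydroxo (-1 each); total -4. So Os + (-4) = 2−, giving Os = +2.
Ligands are named alphabetically: chloro before ethylenediamine before hydroxo before isothiocyanato.
The complex ion is anionic, so osmium takes the -ate form osmate(II).

sodium chloro(ethylenediamine)dihydroxoisothiocyanatoosmate(II)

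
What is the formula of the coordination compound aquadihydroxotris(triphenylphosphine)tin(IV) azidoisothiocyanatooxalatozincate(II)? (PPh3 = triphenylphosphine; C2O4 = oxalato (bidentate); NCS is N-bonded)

Cation [Sn…]: ligand charges -2, Sn(IV) ⇒ ion charge 2+.
Anion [Zn…]: ligand charges -4, Zn(II) ⇒ ion charge 2−.

[Sn(H2O)(OH)2(PPh3)3][Zn(C2O4)(N3)(NCS)]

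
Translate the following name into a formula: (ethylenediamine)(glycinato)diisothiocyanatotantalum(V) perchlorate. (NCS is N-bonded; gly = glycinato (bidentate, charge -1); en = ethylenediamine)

Ligands: 2 isothiocyanato (NCS, -1), 1 glycinato (gly, -1), 1 ethylenediamine (en, neutral). Ligand charge sum = -3.
With Ta in oxidation state +5, the complex ion is [Ta...]^2+.
Charge balance with perchlorate (-1) requires 1 complex ion per 2 perchlorate.

[Ta(en)(gly)(NCS)2](ClO4)2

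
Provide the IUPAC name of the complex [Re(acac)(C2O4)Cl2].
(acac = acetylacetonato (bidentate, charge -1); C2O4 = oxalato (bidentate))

(acetylacetonato)dichlorooxalatorhenium(V)

There is no counter-ion, so the complex is neutral overall.
Ligand charges: 1×acetylacetonato (-1 each), 1×oxalato (-2 each), 2×chloro (-1 each); total -5. So Re + (-5) = 0, giving Re = +5.
Ligands are named alphabetically: acetylacetonato before chloro before oxalato.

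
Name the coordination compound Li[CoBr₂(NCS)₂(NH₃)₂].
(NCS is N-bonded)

lithium diamminedibromodiisothiocyanatocobaltate(III)

The 1 lithium counter-ion carries a total charge of +1, so each complex ion is 1−.
Ligand charges: 2×ammine (neutral), 2×isothiocyanato (-1 each), 2×bromo (-1 each); total -4. So Co + (-4) = 1−, giving Co = +3.
Ligands are named alphabetically: ammine before bromo before isothiocyanato.
The complex ion is anionic, so cobalt takes the -ate form cobaltate(III).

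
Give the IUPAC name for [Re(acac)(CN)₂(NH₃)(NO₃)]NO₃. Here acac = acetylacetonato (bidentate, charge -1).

(acetylacetonato)amminedicyanonitratorhenium(V) nitrate

The 1 nitrate counter-ion carries a total charge of -1, so each complex ion is 1+.
Ligand charges: 1×acetylacetonato (-1 each), 1×ammine (neutral), 2×cyano (-1 each), 1×nitrato (-1 each); total -4. So Re + (-4) = 1+, giving Re = +5.
Ligands are named alphabetically: acetylacetonato before ammine before cyano before nitrato.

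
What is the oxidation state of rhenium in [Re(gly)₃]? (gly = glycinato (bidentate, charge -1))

No counter-ion: the bracketed complex is neutral.
Ligand charges: 3×gly = -3; sum -3.
Re + (-3) = 0 ⇒ Re is +3.

+3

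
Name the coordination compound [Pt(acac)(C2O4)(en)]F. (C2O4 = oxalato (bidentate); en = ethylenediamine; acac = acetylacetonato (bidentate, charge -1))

(acetylacetonato)(ethylenediamine)oxalatoplatinum(IV) fluoride

The 1 fluoride counter-ion carries a total charge of -1, so each complex ion is 1+.
Ligand charges: 1×oxalato (-2 each), 1×ethylenediamine (neutral), 1×acetylacetonato (-1 each); total -3. So Pt + (-3) = 1+, giving Pt = +4.
Ligands are named alphabetically: acetylacetonato before ethylenediamine before oxalato.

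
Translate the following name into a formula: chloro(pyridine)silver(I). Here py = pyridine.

Ligands: 1 pyridine (py, neutral), 1 chloro (Cl, -1). Ligand charge sum = -1.
With Ag in oxidation state +1, the complex ion is [Ag...].

[AgCl(py)]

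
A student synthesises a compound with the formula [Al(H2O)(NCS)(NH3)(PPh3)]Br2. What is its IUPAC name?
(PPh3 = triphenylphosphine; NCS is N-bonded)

The 2 bromide counter-ions carry a total charge of -2, so each complex ion is 2+.
Ligand charges: 1×aqua (neutral), 1×triphenylphosphine (neutral), 1×ammine (neutral), 1×isothiocyanato (-1 each); total -1. So Al + (-1) = 2+, giving Al = +3.
Ligands are named alphabetically: ammine before aqua before isothiocyanato before triphenylphosphine.

ammineaquaisothiocyanato(triphenylphosphine)aluminium(III) bromide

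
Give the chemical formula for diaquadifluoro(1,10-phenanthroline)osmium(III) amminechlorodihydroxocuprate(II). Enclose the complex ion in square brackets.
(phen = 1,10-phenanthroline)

[OsF2(H2O)2(phen)][CuCl(NH3)(OH)2]

Cation [Os…]: ligand charges -2, Os(III) ⇒ ion charge 1+.
Anion [Cu…]: ligand charges -3, Cu(II) ⇒ ion charge 1−.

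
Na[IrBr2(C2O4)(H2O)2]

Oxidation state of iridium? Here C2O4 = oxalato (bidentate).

+3

1 sodium outside the brackets (+1 each) → the complex ion is 1−.
Ligand charges: 2×Br = -2; 1×C2O4 = -2; 2×H2O neutral; sum -4.
Ir + (-4) = 1− ⇒ Ir is +3.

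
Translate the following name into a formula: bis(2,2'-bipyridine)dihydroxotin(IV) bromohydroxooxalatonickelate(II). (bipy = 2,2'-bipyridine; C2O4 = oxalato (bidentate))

[Sn(bipy)2(OH)2][NiBr(C2O4)(OH)]

Cation [Sn…]: ligand charges -2, Sn(IV) ⇒ ion charge 2+.
Anion [Ni…]: ligand charges -4, Ni(II) ⇒ ion charge 2−.
One 2+ cation balances one 2− anion.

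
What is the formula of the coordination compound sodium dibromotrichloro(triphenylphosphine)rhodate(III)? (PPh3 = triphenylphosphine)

Na2[RhBr2Cl3(PPh3)]

Ligands: 2 bromo (Br, -1), 1 triphenylphosphine (PPh3, neutral), 3 chloro (Cl, -1). Ligand charge sum = -5.
With Rh in oxidation state +3, the complex ion is [Rh...]^2−.
Charge balance with sodium (+1) requires 1 complex ion per 2 sodium.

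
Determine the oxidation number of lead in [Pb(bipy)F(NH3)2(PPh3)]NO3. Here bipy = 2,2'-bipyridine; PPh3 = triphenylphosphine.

1 nitrate outside the brackets (-1 each) → the complex ion is 1+.
Ligand charges: 1×F = -1; 1×bipy neutral; 2×NH3 neutral; 1×PPh3 neutral; sum -1.
Pb + (-1) = 1+ ⇒ Pb is +2.

+2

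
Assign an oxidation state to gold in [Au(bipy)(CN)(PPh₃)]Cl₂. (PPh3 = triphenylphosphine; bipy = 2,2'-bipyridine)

2 chloride outside the brackets (-1 each) → the complex ion is 2+.
Ligand charges: 1×CN = -1; 1×PPh3 neutral; 1×bipy neutral; sum -1.
Au + (-1) = 2+ ⇒ Au is +3.

+3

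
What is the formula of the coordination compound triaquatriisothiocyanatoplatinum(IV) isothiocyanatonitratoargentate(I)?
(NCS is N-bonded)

Cation [Pt…]: ligand charges -3, Pt(IV) ⇒ ion charge 1+.
Anion [Ag…]: ligand charges -2, Ag(I) ⇒ ion charge 1−.
One 1+ cation balances one 1− anion.

[Pt(H2O)3(NCS)3][Ag(NCS)(NO3)]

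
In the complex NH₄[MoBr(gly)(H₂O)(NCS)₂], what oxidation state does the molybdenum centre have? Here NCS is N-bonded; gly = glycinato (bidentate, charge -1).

1 ammonium outside the brackets (+1 each) → the complex ion is 1−.
Ligand charges: 2×NCS = -2; 1×gly = -1; 1×H2O neutral; 1×Br = -1; sum -4.
Mo + (-4) = 1− ⇒ Mo is +3.

+3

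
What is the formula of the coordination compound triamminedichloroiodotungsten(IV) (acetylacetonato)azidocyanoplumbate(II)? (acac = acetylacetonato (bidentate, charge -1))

Cation [W…]: ligand charges -3, W(IV) ⇒ ion charge 1+.
Anion [Pb…]: ligand charges -3, Pb(II) ⇒ ion charge 1−.

[WCl2I(NH3)3][Pb(acac)(CN)(N3)]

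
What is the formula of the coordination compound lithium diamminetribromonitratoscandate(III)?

Ligands: 2 ammine (NH3, neutral), 1 nitrato (NO3, -1), 3 bromo (Br, -1). Ligand charge sum = -4.
With Sc in oxidation state +3, the complex ion is [Sc...]^1−.
Charge balance with lithium (+1) requires 1 complex ion per 1 lithium.

Li[ScBr3(NH3)2(NO3)]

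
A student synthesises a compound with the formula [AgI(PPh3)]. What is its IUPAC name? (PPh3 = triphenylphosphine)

There is no counter-ion, so the complex is neutral overall.
Ligand charges: 1×iodo (-1 each), 1×triphenylphosphine (neutral); total -1. So Ag + (-1) = 0, giving Ag = +1.
Ligands are named alphabetically: iodo before triphenylphosphine.

iodo(triphenylphosphine)silver(I)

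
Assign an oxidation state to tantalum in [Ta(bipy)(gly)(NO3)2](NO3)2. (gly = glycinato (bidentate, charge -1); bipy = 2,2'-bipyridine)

2 nitrate outside the brackets (-1 each) → the complex ion is 2+.
Ligand charges: 1×gly = -1; 2×NO3 = -2; 1×bipy neutral; sum -3.
Ta + (-3) = 2+ ⇒ Ta is +5.

+5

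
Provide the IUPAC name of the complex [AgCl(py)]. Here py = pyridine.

chloro(pyridine)silver(I)

There is no counter-ion, so the complex is neutral overall.
Ligand charges: 1×pyridine (neutral), 1×chloro (-1 each); total -1. So Ag + (-1) = 0, giving Ag = +1.
Ligands are named alphabetically: chloro before pyridine.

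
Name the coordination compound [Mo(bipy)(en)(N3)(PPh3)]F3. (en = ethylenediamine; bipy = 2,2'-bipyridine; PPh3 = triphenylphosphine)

The 3 fluoride counter-ions carry a total charge of -3, so each complex ion is 3+.
Ligand charges: 1×azido (-1 each), 1×ethylenediamine (neutral), 1×2,2'-bipyridine (neutral), 1×triphenylphosphine (neutral); total -1. So Mo + (-1) = 3+, giving Mo = +4.
Ligands are named alphabetically: azido before bipyridine before ethylenediamine before triphenylphosphine.

azido(2,2'-bipyridine)(ethylenediamine)(triphenylphosphine)molybdenum(IV) fluoride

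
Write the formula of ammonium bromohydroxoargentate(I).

NH4[AgBr(OH)]

Ligands: 1 bromo (Br, -1), 1 hydroxo (OH, -1). Ligand charge sum = -2.
With Ag in oxidation state +1, the complex ion is [Ag...]^1−.
Charge balance with ammonium (+1) requires 1 complex ion per 1 ammonium.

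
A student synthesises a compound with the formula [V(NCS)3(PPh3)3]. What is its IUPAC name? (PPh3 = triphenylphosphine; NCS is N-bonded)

There is no counter-ion, so the complex is neutral overall.
Ligand charges: 3×triphenylphosphine (neutral), 3×isothiocyanato (-1 each); total -3. So V + (-3) = 0, giving V = +3.
Ligands are named alphabetically: isothiocyanato before triphenylphosphine.

triisothiocyanatotris(triphenylphosphine)vanadium(III)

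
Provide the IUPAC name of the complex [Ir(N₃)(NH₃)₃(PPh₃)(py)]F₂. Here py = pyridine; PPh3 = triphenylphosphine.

The 2 fluoride counter-ions carry a total charge of -2, so each complex ion is 2+.
Ligand charges: 3×ammine (neutral), 1×pyridine (neutral), 1×azido (-1 each), 1×triphenylphosphine (neutral); total -1. So Ir + (-1) = 2+, giving Ir = +3.
Ligands are named alphabetically: ammine before azido before pyridine before triphenylphosphine.

triammineazido(pyridine)(triphenylphosphine)iridium(III) fluoride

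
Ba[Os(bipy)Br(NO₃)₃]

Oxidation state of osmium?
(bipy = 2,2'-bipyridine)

+2

1 barium outside the brackets (+2 each) → the complex ion is 2−.
Ligand charges: 3×NO3 = -3; 1×Br = -1; 1×bipy neutral; sum -4.
Os + (-4) = 2− ⇒ Os is +2.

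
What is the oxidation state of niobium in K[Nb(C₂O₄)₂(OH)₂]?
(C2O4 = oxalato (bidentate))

1 potassium outside the brackets (+1 each) → the complex ion is 1−.
Ligand charges: 2×OH = -2; 2×C2O4 = -4; sum -6.
Nb + (-6) = 1− ⇒ Nb is +5.

+5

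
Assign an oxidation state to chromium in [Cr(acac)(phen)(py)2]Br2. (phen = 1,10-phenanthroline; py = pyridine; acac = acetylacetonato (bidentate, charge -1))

2 bromide outside the brackets (-1 each) → the complex ion is 2+.
Ligand charges: 1×phen neutral; 2×py neutral; 1×acac = -1; sum -1.
Cr + (-1) = 2+ ⇒ Cr is +3.

+3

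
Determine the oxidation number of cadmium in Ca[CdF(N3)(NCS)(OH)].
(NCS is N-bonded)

+2

1 calcium outside the brackets (+2 each) → the complex ion is 2−.
Ligand charges: 1×N3 = -1; 1×F = -1; 1×NCS = -1; 1×OH = -1; sum -4.
Cd + (-4) = 2− ⇒ Cd is +2.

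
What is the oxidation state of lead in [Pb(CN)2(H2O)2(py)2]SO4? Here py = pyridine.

1 sulfate outside the brackets (-2 each) → the complex ion is 2+.
Ligand charges: 2×H2O neutral; 2×py neutral; 2×CN = -2; sum -2.
Pb + (-2) = 2+ ⇒ Pb is +4.

+4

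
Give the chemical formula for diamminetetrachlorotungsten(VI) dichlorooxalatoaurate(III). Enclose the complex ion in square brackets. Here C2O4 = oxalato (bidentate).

Cation [W…]: ligand charges -4, W(VI) ⇒ ion charge 2+.
Anion [Au…]: ligand charges -4, Au(III) ⇒ ion charge 1−.

[WCl4(NH3)2][Au(C2O4)Cl2]2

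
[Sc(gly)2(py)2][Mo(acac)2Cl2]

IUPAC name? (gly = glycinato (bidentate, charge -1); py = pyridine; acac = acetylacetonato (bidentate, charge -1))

bis(glycinato)bis(pyridine)scandium(III) bis(acetylacetonato)dichloromolybdate(III)

Scandium is always +3 in its complexes; the cation's ligand charges sum to -2, so the complex cation is 1+.
A 1:1 salt means the anion carries the equal and opposite charge, 1−.
Anion: ligand charges sum to -4; for the ion to be 1−, Mo = +3.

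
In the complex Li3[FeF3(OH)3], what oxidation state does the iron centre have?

3 lithium outside the brackets (+1 each) → the complex ion is 3−.
Ligand charges: 3×F = -3; 3×OH = -3; sum -6.
Fe + (-6) = 3− ⇒ Fe is +3.

+3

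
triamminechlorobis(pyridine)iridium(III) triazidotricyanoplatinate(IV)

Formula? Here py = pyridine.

Cation [Ir…]: ligand charges -1, Ir(III) ⇒ ion charge 2+.
Anion [Pt…]: ligand charges -6, Pt(IV) ⇒ ion charge 2−.

[IrCl(NH3)3(py)2][Pt(CN)3(N3)3]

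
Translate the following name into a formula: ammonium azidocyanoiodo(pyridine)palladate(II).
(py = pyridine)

Ligands: 1 cyano (CN, -1), 1 iodo (I, -1), 1 azido (N3, -1), 1 pyridine (py, neutral). Ligand charge sum = -3.
With Pd in oxidation state +2, the complex ion is [Pd...]^1−.
Charge balance with ammonium (+1) requires 1 complex ion per 1 ammonium.

NH4[Pd(CN)I(N3)(py)]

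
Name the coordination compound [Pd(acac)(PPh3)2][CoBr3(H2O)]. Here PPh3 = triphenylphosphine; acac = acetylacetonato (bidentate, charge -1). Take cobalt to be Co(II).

Both ions are complex: the cation is named first with the plain metal name, the anion second with the -ate form; each ion's ligands are alphabetised independently.
Co is given as +2; the anion's ligand charges sum to -3, so the complex anion is 1−.
A 1:1 salt means the cation carries the equal and opposite charge, 1+.
Cation: ligand charges sum to -1; for the ion to be 1+, Pd = +2.

(acetylacetonato)bis(triphenylphosphine)palladium(II) aquatribromocobaltate(II)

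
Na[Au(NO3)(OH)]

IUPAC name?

sodium hydroxonitratoaurate(I)

The 1 sodium counter-ion carries a total charge of +1, so each complex ion is 1−.
Ligand charges: 1×nitrato (-1 each), 1×hydroxo (-1 each); total -2. So Au + (-2) = 1−, giving Au = +1.
The complex ion is anionic, so gold takes the -ate form aurate(I).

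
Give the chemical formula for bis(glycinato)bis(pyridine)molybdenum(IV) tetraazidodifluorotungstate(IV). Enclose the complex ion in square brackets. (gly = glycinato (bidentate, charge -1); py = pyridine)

[Mo(gly)2(py)2][WF2(N3)4]

Cation [Mo…]: ligand charges -2, Mo(IV) ⇒ ion charge 2+.
Anion [W…]: ligand charges -6, W(IV) ⇒ ion charge 2−.
One 2+ cation balances one 2− anion.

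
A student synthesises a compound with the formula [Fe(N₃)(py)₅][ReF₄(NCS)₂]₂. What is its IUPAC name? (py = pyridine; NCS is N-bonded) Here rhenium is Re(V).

Both ions are complex: the cation is named first with the plain metal name, the anion second with the -ate form; each ion's ligands are alphabetised independently.
Re is given as +5; the anion's ligand charges sum to -6, so the complex anion is 1−.
With 2 anions per cation, the cation must be 2×1 = 2+.
Cation: ligand charges sum to -1; for the ion to be 2+, Fe = +3.

azidopentakis(pyridine)iron(III) tetrafluorodiisothiocyanatorhenate(V)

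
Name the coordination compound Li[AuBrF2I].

lithium bromodifluoroiodoaurate(III)

The 1 lithium counter-ion carries a total charge of +1, so each complex ion is 1−.
Ligand charges: 1×bromo (-1 each), 1×iodo (-1 each), 2×fluoro (-1 each); total -4. So Au + (-4) = 1−, giving Au = +3.
Ligands are named alphabetically: bromo before fluoro before iodo.
The complex ion is anionic, so gold takes the -ate form aurate(III).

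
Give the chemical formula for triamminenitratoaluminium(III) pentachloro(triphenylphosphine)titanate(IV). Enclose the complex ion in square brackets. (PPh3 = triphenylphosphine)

[Al(NH3)3(NO3)][TiCl5(PPh3)]2

Cation [Al…]: ligand charges -1, Al(III) ⇒ ion charge 2+.
Anion [Ti…]: ligand charges -5, Ti(IV) ⇒ ion charge 1−.
One 2+ cation requires 2 of the 1− anion.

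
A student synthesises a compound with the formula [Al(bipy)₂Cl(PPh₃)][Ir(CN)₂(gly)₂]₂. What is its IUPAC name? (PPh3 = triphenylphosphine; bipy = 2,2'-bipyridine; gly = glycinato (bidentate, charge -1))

bis(2,2'-bipyridine)chloro(triphenylphosphine)aluminium(III) dicyanobis(glycinato)iridate(III)

Both ions are complex: the cation is named first with the plain metal name, the anion second with the -ate form; each ion's ligands are alphabetised independently.
Aluminium is always +3 in its complexes; the cation's ligand charges sum to -1, so the complex cation is 2+.
With 2 anions per cation, each anion must be 2/2 = 1−.
Anion: ligand charges sum to -4; for the ion to be 1−, Ir = +3.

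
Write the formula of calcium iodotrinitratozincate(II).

Ligands: 1 iodo (I, -1), 3 nitrato (NO3, -1). Ligand charge sum = -4.
Charge balance with calcium (+2) requires 1 complex ion per 1 calcium.

Ca[ZnI(NO3)3]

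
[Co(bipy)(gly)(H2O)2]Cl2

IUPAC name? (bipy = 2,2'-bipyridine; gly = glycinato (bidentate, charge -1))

The 2 chloride counter-ions carry a total charge of -2, so each complex ion is 2+.
Ligand charges: 1×2,2'-bipyridine (neutral), 2×aqua (neutral), 1×glycinato (-1 each); total -1. So Co + (-1) = 2+, giving Co = +3.
Ligands are named alphabetically: aqua before bipyridine before glycinato.

diaqua(2,2'-bipyridine)(glycinato)cobalt(III) chloride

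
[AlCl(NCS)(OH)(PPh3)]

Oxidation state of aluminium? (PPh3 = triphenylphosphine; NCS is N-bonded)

+3

No counter-ion: the bracketed complex is neutral.
Ligand charges: 1×Cl = -1; 1×PPh3 neutral; 1×NCS = -1; 1×OH = -1; sum -3.
Al + (-3) = 0 ⇒ Al is +3.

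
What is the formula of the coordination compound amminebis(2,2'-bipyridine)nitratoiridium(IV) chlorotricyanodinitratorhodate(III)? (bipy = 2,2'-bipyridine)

[Ir(bipy)2(NH3)(NO3)][RhCl(CN)3(NO3)2]

Cation [Ir…]: ligand charges -1, Ir(IV) ⇒ ion charge 3+.
Anion [Rh…]: ligand charges -6, Rh(III) ⇒ ion charge 3−.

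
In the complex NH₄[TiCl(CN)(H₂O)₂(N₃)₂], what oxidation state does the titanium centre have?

+3

1 ammonium outside the brackets (+1 each) → the complex ion is 1−.
Ligand charges: 2×N3 = -2; 1×Cl = -1; 1×CN = -1; 2×H2O neutral; sum -4.
Ti + (-4) = 1− ⇒ Ti is +3.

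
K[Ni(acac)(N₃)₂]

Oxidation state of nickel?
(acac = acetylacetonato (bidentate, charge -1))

1 potassium outside the brackets (+1 each) → the complex ion is 1−.
Ligand charges: 1×acac = -1; 2×N3 = -2; sum -3.
Ni + (-3) = 1− ⇒ Ni is +2.

+2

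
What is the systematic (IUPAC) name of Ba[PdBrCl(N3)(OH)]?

barium azidobromochlorohydroxopalladate(II)

The 1 barium counter-ion carries a total charge of +2, so each complex ion is 2−.
Ligand charges: 1×hydroxo (-1 each), 1×bromo (-1 each), 1×azido (-1 each), 1×chloro (-1 each); total -4. So Pd + (-4) = 2−, giving Pd = +2.
The complex ion is anionic, so palladium takes the -ate form palladate(II).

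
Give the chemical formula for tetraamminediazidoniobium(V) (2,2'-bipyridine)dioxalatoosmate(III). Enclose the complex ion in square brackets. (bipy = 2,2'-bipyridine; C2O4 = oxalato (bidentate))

[Nb(N3)2(NH3)4][Os(bipy)(C2O4)2]3

Cation [Nb…]: ligand charges -2, Nb(V) ⇒ ion charge 3+.
Anion [Os…]: ligand charges -4, Os(III) ⇒ ion charge 1−.
One 3+ cation requires 3 of the 1− anion.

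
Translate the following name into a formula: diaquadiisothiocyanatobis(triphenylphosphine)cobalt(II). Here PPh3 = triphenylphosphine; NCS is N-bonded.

Ligands: 2 aqua (H2O, neutral), 2 triphenylphosphine (PPh3, neutral), 2 isothiocyanato (NCS, -1). Ligand charge sum = -2.
With Co in oxidation state +2, the complex ion is [Co...].

[Co(H2O)2(NCS)2(PPh3)2]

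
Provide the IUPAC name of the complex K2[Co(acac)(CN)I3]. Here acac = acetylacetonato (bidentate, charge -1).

The 2 potassium counter-ions carry a total charge of +2, so each complex ion is 2−.
Ligand charges: 1×acetylacetonato (-1 each), 3×iodo (-1 each), 1×cyano (-1 each); total -5. So Co + (-5) = 2−, giving Co = +3.
Ligands are named alphabetically: acetylacetonato before cyano before iodo.
The complex ion is anionic, so cobalt takes the -ate form cobaltate(III).

potassium (acetylacetonato)cyanotriiodocobaltate(III)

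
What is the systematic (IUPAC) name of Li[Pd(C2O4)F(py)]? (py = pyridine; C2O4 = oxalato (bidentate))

The 1 lithium counter-ion carries a total charge of +1, so each complex ion is 1−.
Ligand charges: 1×pyridine (neutral), 1×fluoro (-1 each), 1×oxalato (-2 each); total -3. So Pd + (-3) = 1−, giving Pd = +2.
The complex ion is anionic, so palladium takes the -ate form palladate(II).

lithium fluorooxalato(pyridine)palladate(II)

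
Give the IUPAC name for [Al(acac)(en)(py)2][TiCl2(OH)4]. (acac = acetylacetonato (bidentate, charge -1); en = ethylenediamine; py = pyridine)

Both ions are complex: the cation is named first with the plain metal name, the anion second with the -ate form; each ion's ligands are alphabetised independently.
Aluminium is always +3 in its complexes; the cation's ligand charges sum to -1, so the complex cation is 2+.
A 1:1 salt means the anion carries the equal and opposite charge, 2−.
Anion: ligand charges sum to -6; for the ion to be 2−, Ti = +4.

(acetylacetonato)(ethylenediamine)bis(pyridine)aluminium(III) dichlorotetrahydroxotitanate(IV)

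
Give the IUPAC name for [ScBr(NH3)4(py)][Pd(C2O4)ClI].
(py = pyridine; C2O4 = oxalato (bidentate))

Both ions are complex: the cation is named first with the plain metal name, the anion second with the -ate form; each ion's ligands are alphabetised independently.
Scandium is always +3 in its complexes; the cation's ligand charges sum to -1, so the complex cation is 2+.
A 1:1 salt means the anion carries the equal and opposite charge, 2−.
Anion: ligand charges sum to -4; for the ion to be 2−, Pd = +2.

tetraamminebromo(pyridine)scandium(III) chloroiodooxalatopalladate(II)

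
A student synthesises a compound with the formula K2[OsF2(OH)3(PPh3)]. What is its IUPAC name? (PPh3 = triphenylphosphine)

potassium difluorotrihydroxo(triphenylphosphine)osmate(III)

The 2 potassium counter-ions carry a total charge of +2, so each complex ion is 2−.
Ligand charges: 2×fluoro (-1 each), 3×hydroxo (-1 each), 1×triphenylphosphine (neutral); total -5. So Os + (-5) = 2−, giving Os = +3.
The complex ion is anionic, so osmium takes the -ate form osmate(III).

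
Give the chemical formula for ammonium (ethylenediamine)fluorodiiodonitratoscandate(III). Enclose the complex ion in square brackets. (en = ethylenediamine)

NH4[Sc(en)FI2(NO3)]

Ligands: 2 iodo (I, -1), 1 fluoro (F, -1), 1 ethylenediamine (en, neutral), 1 nitrato (NO3, -1). Ligand charge sum = -4.
With Sc in oxidation state +3, the complex ion is [Sc...]^1−.
Charge balance with ammonium (+1) requires 1 complex ion per 1 ammonium.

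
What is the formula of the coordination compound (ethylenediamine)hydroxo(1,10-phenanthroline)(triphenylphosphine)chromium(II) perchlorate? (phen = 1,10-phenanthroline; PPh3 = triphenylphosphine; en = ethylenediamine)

[Cr(en)(OH)(phen)(PPh3)]ClO4

Ligands: 1 1,10-phenanthroline (phen, neutral), 1 triphenylphosphine (PPh3, neutral), 1 ethylenediamine (en, neutral), 1 hydroxo (OH, -1). Ligand charge sum = -1.
With Cr in oxidation state +2, the complex ion is [Cr...]^1+.
Charge balance with perchlorate (-1) requires 1 complex ion per 1 perchlorate.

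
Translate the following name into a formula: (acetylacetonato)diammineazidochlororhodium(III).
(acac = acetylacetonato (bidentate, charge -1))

[Rh(acac)Cl(N3)(NH3)2]

Ligands: 2 ammine (NH3, neutral), 1 chloro (Cl, -1), 1 acetylacetonato (acac, -1), 1 azido (N3, -1). Ligand charge sum = -3.
With Rh in oxidation state +3, the complex ion is [Rh...].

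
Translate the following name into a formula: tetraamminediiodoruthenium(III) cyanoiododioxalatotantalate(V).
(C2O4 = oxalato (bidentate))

Cation [Ru…]: ligand charges -2, Ru(III) ⇒ ion charge 1+.
Anion [Ta…]: ligand charges -6, Ta(V) ⇒ ion charge 1−.
One 1+ cation balances one 1− anion.

[RuI2(NH3)4][Ta(C2O4)2(CN)I]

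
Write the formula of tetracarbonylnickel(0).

[Ni(CO)4]

Ligands: 4 carbonyl (CO, neutral). Ligand charge sum = 0.
With Ni in oxidation state 0, the complex ion is [Ni...].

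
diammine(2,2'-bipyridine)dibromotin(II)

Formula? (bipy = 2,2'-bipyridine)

[Sn(bipy)Br2(NH3)2]

Ligands: 2 bromo (Br, -1), 1 2,2'-bipyridine (bipy, neutral), 2 ammine (NH3, neutral). Ligand charge sum = -2.
With Sn in oxidation state +2, the complex ion is [Sn...].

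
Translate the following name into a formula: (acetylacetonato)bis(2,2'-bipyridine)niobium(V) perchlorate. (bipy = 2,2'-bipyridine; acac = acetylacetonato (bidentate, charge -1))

Ligands: 2 2,2'-bipyridine (bipy, neutral), 1 acetylacetonato (acac, -1). Ligand charge sum = -1.
Charge balance with perchlorate (-1) requires 1 complex ion per 4 perchlorate.

[Nb(acac)(bipy)2](ClO4)4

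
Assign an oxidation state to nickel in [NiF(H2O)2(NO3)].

+2

No counter-ion: the bracketed complex is neutral.
Ligand charges: 1×F = -1; 2×H2O neutral; 1×NO3 = -1; sum -2.
Ni + (-2) = 0 ⇒ Ni is +2.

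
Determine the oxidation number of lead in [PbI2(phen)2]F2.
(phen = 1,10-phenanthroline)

2 fluoride outside the brackets (-1 each) → the complex ion is 2+.
Ligand charges: 2×phen neutral; 2×I = -2; sum -2.
Pb + (-2) = 2+ ⇒ Pb is +4.

+4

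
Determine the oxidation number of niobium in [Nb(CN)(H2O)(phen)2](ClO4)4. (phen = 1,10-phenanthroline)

+5

4 perchlorate outside the brackets (-1 each) → the complex ion is 4+.
Ligand charges: 1×CN = -1; 2×phen neutral; 1×H2O neutral; sum -1.
Nb + (-1) = 4+ ⇒ Nb is +5.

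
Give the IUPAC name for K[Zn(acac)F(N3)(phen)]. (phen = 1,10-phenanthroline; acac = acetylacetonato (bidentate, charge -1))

potassium (acetylacetonato)azidofluoro(1,10-phenanthroline)zincate(II)

The 1 potassium counter-ion carries a total charge of +1, so each complex ion is 1−.
Ligand charges: 1×azido (-1 each), 1×1,10-phenanthroline (neutral), 1×fluoro (-1 each), 1×acetylacetonato (-1 each); total -3. So Zn + (-3) = 1−, giving Zn = +2.
The complex ion is anionic, so zinc takes the -ate form zincate(II).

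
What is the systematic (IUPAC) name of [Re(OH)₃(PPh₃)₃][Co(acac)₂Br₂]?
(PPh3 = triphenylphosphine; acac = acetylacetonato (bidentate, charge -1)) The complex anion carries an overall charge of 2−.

The complex anion is given as 2−; its ligand charges sum to -4, so Co = +2.
A 1:1 salt means the cation carries the equal and opposite charge, 2+.
Cation: ligand charges sum to -3; for the ion to be 2+, Re = +5.

trihydroxotris(triphenylphosphine)rhenium(V) bis(acetylacetonato)dibromocobaltate(II)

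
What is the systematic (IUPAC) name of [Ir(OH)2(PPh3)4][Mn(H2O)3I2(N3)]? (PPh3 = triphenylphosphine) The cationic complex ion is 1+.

dihydroxotetrakis(triphenylphosphine)iridium(III) triaquaazidodiiodomanganate(II)

Both ions are complex: the cation is named first with the plain metal name, the anion second with the -ate form; each ion's ligands are alphabetised independently.
The complex cation is given as 1+; its ligand charges sum to -2, so Ir = +3.
A 1:1 salt means the anion carries the equal and opposite charge, 1−.
Anion: ligand charges sum to -3; for the ion to be 1−, Mn = +2.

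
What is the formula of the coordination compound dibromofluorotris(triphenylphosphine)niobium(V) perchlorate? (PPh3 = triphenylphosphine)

Ligands: 3 triphenylphosphine (PPh3, neutral), 2 bromo (Br, -1), 1 fluoro (F, -1). Ligand charge sum = -3.
Charge balance with perchlorate (-1) requires 1 complex ion per 2 perchlorate.

[NbBr2F(PPh3)3](ClO4)2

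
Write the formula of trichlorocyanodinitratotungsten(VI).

Ligands: 2 nitrato (NO3, -1), 1 cyano (CN, -1), 3 chloro (Cl, -1). Ligand charge sum = -6.
With W in oxidation state +6, the complex ion is [W...].

[WCl3(CN)(NO3)2]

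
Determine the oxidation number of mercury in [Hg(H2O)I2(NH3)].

No counter-ion: the bracketed complex is neutral.
Ligand charges: 1×NH3 neutral; 2×I = -2; 1×H2O neutral; sum -2.
Hg + (-2) = 0 ⇒ Hg is +2.

+2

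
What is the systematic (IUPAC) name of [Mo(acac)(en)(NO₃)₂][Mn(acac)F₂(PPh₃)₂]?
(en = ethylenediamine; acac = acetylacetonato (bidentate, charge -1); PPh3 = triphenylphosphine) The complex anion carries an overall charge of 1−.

(acetylacetonato)(ethylenediamine)dinitratomolybdenum(IV) (acetylacetonato)difluorobis(triphenylphosphine)manganate(II)

Both ions are complex: the cation is named first with the plain metal name, the anion second with the -ate form; each ion's ligands are alphabetised independently.
The complex anion is given as 1−; its ligand charges sum to -3, so Mn = +2.
A 1:1 salt means the cation carries the equal and opposite charge, 1+.
Cation: ligand charges sum to -3; for the ion to be 1+, Mo = +4.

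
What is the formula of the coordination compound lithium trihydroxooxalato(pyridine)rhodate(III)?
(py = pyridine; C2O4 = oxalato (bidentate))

Ligands: 1 pyridine (py, neutral), 3 hydroxo (OH, -1), 1 oxalato (C2O4, -2). Ligand charge sum = -5.
With Rh in oxidation state +3, the complex ion is [Rh...]^2−.
Charge balance with lithium (+1) requires 1 complex ion per 2 lithium.

Li2[Rh(C2O4)(OH)3(py)]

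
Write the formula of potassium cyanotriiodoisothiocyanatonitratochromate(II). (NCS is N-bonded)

K4[Cr(CN)I3(NCS)(NO3)]

Ligands: 1 cyano (CN, -1), 1 isothiocyanato (NCS, -1), 1 nitrato (NO3, -1), 3 iodo (I, -1). Ligand charge sum = -6.
Charge balance with potassium (+1) requires 1 complex ion per 4 potassium.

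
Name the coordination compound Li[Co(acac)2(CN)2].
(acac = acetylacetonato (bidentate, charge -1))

The 1 lithium counter-ion carries a total charge of +1, so each complex ion is 1−.
Ligand charges: 2×cyano (-1 each), 2×acetylacetonato (-1 each); total -4. So Co + (-4) = 1−, giving Co = +3.
Ligands are named alphabetically: acetylacetonato before cyano.
The complex ion is anionic, so cobalt takes the -ate form cobaltate(III).

lithium bis(acetylacetonato)dicyanocobaltate(III)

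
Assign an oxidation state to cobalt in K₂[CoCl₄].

2 potassium outside the brackets (+1 each) → the complex ion is 2−.
Ligand charges: 4×Cl = -4; sum -4.
Co + (-4) = 2− ⇒ Co is +2.

+2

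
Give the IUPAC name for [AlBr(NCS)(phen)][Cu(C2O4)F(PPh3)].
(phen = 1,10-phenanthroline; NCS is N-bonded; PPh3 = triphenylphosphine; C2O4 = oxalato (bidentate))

bromoisothiocyanato(1,10-phenanthroline)aluminium(III) fluorooxalato(triphenylphosphine)cuprate(II)

Aluminium is always +3 in its complexes; the cation's ligand charges sum to -2, so the complex cation is 1+.
A 1:1 salt means the anion carries the equal and opposite charge, 1−.
Anion: ligand charges sum to -3; for the ion to be 1−, Cu = +2.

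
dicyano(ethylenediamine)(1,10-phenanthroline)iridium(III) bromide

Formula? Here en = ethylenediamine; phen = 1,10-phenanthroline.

Ligands: 1 ethylenediamine (en, neutral), 1 1,10-phenanthroline (phen, neutral), 2 cyano (CN, -1). Ligand charge sum = -2.
With Ir in oxidation state +3, the complex ion is [Ir...]^1+.
Charge balance with bromide (-1) requires 1 complex ion per 1 bromide.

[Ir(CN)2(en)(phen)]Br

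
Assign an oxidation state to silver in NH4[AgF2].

+1

1 ammonium outside the brackets (+1 each) → the complex ion is 1−.
Ligand charges: 2×F = -2; sum -2.
Ag + (-2) = 1− ⇒ Ag is +1.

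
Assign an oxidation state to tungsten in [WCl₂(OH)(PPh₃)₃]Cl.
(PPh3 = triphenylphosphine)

+4

1 chloride outside the brackets (-1 each) → the complex ion is 1+.
Ligand charges: 2×Cl = -2; 3×PPh3 neutral; 1×OH = -1; sum -3.
W + (-3) = 1+ ⇒ W is +4.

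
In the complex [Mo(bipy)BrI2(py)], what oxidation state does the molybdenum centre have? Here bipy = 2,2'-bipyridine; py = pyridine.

+3

No counter-ion: the bracketed complex is neutral.
Ligand charges: 1×bipy neutral; 2×I = -2; 1×py neutral; 1×Br = -1; sum -3.
Mo + (-3) = 0 ⇒ Mo is +3.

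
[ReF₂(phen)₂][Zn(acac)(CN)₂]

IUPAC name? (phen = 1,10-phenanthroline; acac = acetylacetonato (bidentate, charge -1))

Zinc is always +2 in its complexes; the anion's ligand charges sum to -3, so the complex anion is 1−.
A 1:1 salt means the cation carries the equal and opposite charge, 1+.
Cation: ligand charges sum to -2; for the ion to be 1+, Re = +3.

difluorobis(1,10-phenanthroline)rhenium(III) (acetylacetonato)dicyanozincate(II)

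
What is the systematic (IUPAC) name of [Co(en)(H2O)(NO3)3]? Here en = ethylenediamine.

aqua(ethylenediamine)trinitratocobalt(III)

There is no counter-ion, so the complex is neutral overall.
Ligand charges: 1×ethylenediamine (neutral), 1×aqua (neutral), 3×nitrato (-1 each); total -3. So Co + (-3) = 0, giving Co = +3.
Ligands are named alphabetically: aqua before ethylenediamine before nitrato.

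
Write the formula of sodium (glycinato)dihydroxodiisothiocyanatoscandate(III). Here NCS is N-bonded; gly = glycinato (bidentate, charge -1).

Ligands: 2 isothiocyanato (NCS, -1), 1 glycinato (gly, -1), 2 hydroxo (OH, -1). Ligand charge sum = -5.
With Sc in oxidation state +3, the complex ion is [Sc...]^2−.
Charge balance with sodium (+1) requires 1 complex ion per 2 sodium.

Na2[Sc(gly)(NCS)2(OH)2]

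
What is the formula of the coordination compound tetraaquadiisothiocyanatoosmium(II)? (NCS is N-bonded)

[Os(H2O)4(NCS)2]

Ligands: 2 isothiocyanato (NCS, -1), 4 aqua (H2O, neutral). Ligand charge sum = -2.
With Os in oxidation state +2, the complex ion is [Os...].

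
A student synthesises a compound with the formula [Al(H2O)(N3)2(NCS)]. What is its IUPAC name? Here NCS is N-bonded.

There is no counter-ion, so the complex is neutral overall.
Ligand charges: 2×azido (-1 each), 1×isothiocyanato (-1 each), 1×aqua (neutral); total -3. So Al + (-3) = 0, giving Al = +3.
Ligands are named alphabetically: aqua before azido before isothiocyanato.

aquadiazidoisothiocyanatoaluminium(III)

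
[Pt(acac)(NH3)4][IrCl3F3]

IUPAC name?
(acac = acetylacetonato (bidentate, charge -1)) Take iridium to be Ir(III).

(acetylacetonato)tetraammineplatinum(IV) trichlorotrifluoroiridate(III)

Ir is given as +3; the anion's ligand charges sum to -6, so the complex anion is 3−.
A 1:1 salt means the cation carries the equal and opposite charge, 3+.
Cation: ligand charges sum to -1; for the ion to be 3+, Pt = +4.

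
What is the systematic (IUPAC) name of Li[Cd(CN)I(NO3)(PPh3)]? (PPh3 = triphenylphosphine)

The 1 lithium counter-ion carries a total charge of +1, so each complex ion is 1−.
Ligand charges: 1×nitrato (-1 each), 1×triphenylphosphine (neutral), 1×cyano (-1 each), 1×iodo (-1 each); total -3. So Cd + (-3) = 1−, giving Cd = +2.
The complex ion is anionic, so cadmium takes the -ate form cadmate(II).

lithium cyanoiodonitrato(triphenylphosphine)cadmate(II)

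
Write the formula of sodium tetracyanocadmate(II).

Ligands: 4 cyano (CN, -1). Ligand charge sum = -4.
With Cd in oxidation state +2, the complex ion is [Cd...]^2−.
Charge balance with sodium (+1) requires 1 complex ion per 2 sodium.

Na2[Cd(CN)4]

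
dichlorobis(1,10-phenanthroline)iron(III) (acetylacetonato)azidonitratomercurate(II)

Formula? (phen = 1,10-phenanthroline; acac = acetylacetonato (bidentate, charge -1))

Cation [Fe…]: ligand charges -2, Fe(III) ⇒ ion charge 1+.
Anion [Hg…]: ligand charges -3, Hg(II) ⇒ ion charge 1−.

[FeCl2(phen)2][Hg(acac)(N3)(NO3)]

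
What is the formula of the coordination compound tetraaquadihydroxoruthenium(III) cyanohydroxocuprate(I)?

[Ru(H2O)4(OH)2][Cu(CN)(OH)]

Cation [Ru…]: ligand charges -2, Ru(III) ⇒ ion charge 1+.
Anion [Cu…]: ligand charges -2, Cu(I) ⇒ ion charge 1−.
One 1+ cation balances one 1− anion.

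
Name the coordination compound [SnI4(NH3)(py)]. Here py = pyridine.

There is no counter-ion, so the complex is neutral overall.
Ligand charges: 1×pyridine (neutral), 4×iodo (-1 each), 1×ammine (neutral); total -4. So Sn + (-4) = 0, giving Sn = +4.
Ligands are named alphabetically: ammine before iodo before pyridine.

amminetetraiodo(pyridine)tin(IV)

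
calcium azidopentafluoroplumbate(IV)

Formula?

Ligands: 1 azido (N3, -1), 5 fluoro (F, -1). Ligand charge sum = -6.
With Pb in oxidation state +4, the complex ion is [Pb...]^2−.
Charge balance with calcium (+2) requires 1 complex ion per 1 calcium.

Ca[PbF5(N3)]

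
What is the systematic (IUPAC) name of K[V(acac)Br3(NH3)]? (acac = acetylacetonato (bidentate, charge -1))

The 1 potassium counter-ion carries a total charge of +1, so each complex ion is 1−.
Ligand charges: 1×acetylacetonato (-1 each), 3×bromo (-1 each), 1×ammine (neutral); total -4. So V + (-4) = 1−, giving V = +3.
Ligands are named alphabetically: acetylacetonato before ammine before bromo.
The complex ion is anionic, so vanadium takes the -ate form vanadate(III).

potassium (acetylacetonato)amminetribromovanadate(III)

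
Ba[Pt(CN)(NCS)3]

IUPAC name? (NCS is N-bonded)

The 1 barium counter-ion carries a total charge of +2, so each complex ion is 2−.
Ligand charges: 3×isothiocyanato (-1 each), 1×cyano (-1 each); total -4. So Pt + (-4) = 2−, giving Pt = +2.
Ligands are named alphabetically: cyano before isothiocyanato.
The complex ion is anionic, so platinum takes the -ate form platinate(II).

barium cyanotriisothiocyanatoplatinate(II)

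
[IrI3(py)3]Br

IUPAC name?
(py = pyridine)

triiodotris(pyridine)iridium(IV) bromide

The 1 bromide counter-ion carries a total charge of -1, so each complex ion is 1+.
Ligand charges: 3×iodo (-1 each), 3×pyridine (neutral); total -3. So Ir + (-3) = 1+, giving Ir = +4.
Ligands are named alphabetically: iodo before pyridine.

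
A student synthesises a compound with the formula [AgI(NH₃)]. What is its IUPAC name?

ammineiodosilver(I)

There is no counter-ion, so the complex is neutral overall.
Ligand charges: 1×ammine (neutral), 1×iodo (-1 each); total -1. So Ag + (-1) = 0, giving Ag = +1.
Ligands are named alphabetically: ammine before iodo.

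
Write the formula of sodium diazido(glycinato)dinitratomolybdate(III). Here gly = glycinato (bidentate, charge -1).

Ligands: 2 nitrato (NO3, -1), 2 azido (N3, -1), 1 glycinato (gly, -1). Ligand charge sum = -5.
With Mo in oxidation state +3, the complex ion is [Mo...]^2−.
Charge balance with sodium (+1) requires 1 complex ion per 2 sodium.

Na2[Mo(gly)(N3)2(NO3)2]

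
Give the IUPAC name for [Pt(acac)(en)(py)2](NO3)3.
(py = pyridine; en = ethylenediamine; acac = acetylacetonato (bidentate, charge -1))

The 3 nitrate counter-ions carry a total charge of -3, so each complex ion is 3+.
Ligand charges: 2×pyridine (neutral), 1×ethylenediamine (neutral), 1×acetylacetonato (-1 each); total -1. So Pt + (-1) = 3+, giving Pt = +4.
Ligands are named alphabetically: acetylacetonato before ethylenediamine before pyridine.

(acetylacetonato)(ethylenediamine)bis(pyridine)platinum(IV) nitrate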